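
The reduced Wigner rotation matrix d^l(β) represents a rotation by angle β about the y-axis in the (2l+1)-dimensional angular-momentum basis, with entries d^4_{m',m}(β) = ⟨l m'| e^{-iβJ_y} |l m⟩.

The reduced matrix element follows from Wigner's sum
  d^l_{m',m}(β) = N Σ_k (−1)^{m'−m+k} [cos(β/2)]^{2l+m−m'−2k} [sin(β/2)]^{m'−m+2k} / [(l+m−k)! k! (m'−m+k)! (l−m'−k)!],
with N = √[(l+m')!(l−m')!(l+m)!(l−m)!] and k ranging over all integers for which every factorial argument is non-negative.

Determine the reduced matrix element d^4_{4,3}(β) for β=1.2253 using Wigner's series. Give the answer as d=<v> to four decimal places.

d^4_{4,3}(β=1.2253) via Wigner's sum:
With c≡cos(β/2)=0.818127 and s≡sin(β/2)=0.575038, N=[40320·1·5040·1]^{1/2}=14255.272709
Admissible k: 0..0 (factorial args all ≥0)
  k=0: (−1)^1·14255.2727/(5040)·0.8181^7·0.5750^1 = -0.399012
d^4_{4,3}(1.2253) = -0.399012

d=-0.3990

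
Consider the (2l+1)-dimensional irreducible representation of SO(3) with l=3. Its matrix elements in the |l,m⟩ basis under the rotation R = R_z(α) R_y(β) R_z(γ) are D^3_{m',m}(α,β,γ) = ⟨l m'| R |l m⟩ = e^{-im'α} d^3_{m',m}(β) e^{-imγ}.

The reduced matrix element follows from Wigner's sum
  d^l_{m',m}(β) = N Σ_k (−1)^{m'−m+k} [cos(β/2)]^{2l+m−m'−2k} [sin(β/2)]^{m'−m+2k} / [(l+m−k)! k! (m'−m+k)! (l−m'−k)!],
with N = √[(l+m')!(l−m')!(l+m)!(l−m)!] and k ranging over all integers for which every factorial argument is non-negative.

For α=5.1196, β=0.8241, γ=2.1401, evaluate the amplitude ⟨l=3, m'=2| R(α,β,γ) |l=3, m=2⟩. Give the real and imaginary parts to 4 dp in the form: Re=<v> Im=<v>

Split into d^3_{2,2}(β=0.8241) × two z-phases.
c=cos(0.8241/2)=0.916302, s=sin(0.8241/2)=0.400489; N=√[120·1·120·1]=120.000000
k: max(0,(2)−(2))=0 … min(3+(2),3−(2))=1
  k=0: (−1)^0·120.0000/(120)·0.9163^6·0.4005^0 = +0.591876
  k=1: (−1)^1·120.0000/(24)·0.9163^4·0.4005^2 = -0.565333
d^3_{2,2}(0.8241) = +0.591876 -0.565333 = +0.026543
D = (-0.686289+0.727329i)·(+0.026543)·(-0.418860+0.908051i) = -0.009901-0.024628i

Re=-0.0099 Im=-0.0246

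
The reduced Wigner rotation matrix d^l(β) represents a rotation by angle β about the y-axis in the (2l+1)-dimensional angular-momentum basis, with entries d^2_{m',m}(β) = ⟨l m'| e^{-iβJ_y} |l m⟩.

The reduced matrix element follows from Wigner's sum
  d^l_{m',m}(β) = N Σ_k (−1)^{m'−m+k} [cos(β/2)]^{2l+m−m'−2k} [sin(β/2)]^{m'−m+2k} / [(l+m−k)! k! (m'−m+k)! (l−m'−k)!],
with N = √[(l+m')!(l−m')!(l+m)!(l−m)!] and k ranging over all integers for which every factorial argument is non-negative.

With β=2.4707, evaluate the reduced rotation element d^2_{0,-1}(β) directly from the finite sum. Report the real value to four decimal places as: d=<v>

d^2_{0,-1}(β=2.4707) via Wigner's sum:
With c≡cos(β/2)=0.329191 and s≡sin(β/2)=0.944263, N=[2·2·1·6]^{1/2}=4.898979
Admissible k: 0..1 (factorial args all ≥0)
  k=0: (−1)^1·4.8990/(2)·0.3292^3·0.9443^1 = -0.082511
  k=1: (−1)^2·4.8990/(2)·0.3292^1·0.9443^3 = +0.678895
d^2_{0,-1}(2.4707) = -0.082511 +0.678895 = +0.596384

d=0.5964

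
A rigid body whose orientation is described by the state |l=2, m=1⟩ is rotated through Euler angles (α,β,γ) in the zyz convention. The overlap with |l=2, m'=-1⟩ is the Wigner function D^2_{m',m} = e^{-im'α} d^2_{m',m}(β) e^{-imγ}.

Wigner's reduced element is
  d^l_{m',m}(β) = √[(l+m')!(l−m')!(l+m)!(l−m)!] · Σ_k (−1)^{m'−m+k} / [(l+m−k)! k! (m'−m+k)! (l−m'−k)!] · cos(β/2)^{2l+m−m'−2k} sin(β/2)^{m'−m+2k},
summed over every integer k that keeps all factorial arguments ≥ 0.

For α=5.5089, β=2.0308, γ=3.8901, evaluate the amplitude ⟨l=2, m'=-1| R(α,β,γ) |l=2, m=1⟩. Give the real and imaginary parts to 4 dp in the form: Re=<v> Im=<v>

First d^2_{-1,1}(β=2.0308), then the phase factors e^{-i(-1)α} and e^{-i(1)γ}:
c=cos(2.0308/2)=0.527280, s=sin(2.0308/2)=0.849692; N=√[1·6·6·1]=6.000000
k∈{2,3} keeps every argument non-negative
  k=2: (−1)^0·6.0000/(2)·0.5273^2·0.8497^2 = +0.602180
  k=3: (−1)^1·6.0000/(6)·0.5273^0·0.8497^4 = -0.521249
d^2_{-1,1}(2.0308) = +0.602180 -0.521249 = +0.080931
Phases: e^{-i·(-1)·5.5089}=+0.714921-0.699205i, e^{-i·(1)·3.8901}=-0.732706+0.680546i ⇒ D=-0.003884+0.080838i

Re=-0.0039 Im=0.0808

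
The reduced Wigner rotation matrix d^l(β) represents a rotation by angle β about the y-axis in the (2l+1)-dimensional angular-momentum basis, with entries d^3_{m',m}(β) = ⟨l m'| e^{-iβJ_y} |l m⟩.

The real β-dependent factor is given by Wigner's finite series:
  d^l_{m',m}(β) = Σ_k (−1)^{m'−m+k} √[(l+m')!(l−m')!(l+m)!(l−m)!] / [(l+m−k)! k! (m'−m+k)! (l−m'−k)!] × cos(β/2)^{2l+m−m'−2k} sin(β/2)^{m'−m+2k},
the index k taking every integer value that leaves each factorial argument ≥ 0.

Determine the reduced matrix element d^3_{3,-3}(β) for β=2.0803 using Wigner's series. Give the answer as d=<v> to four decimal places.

d^3_{3,-3}(β=2.0803) via Wigner's sum:
With c≡cos(β/2)=0.506091 and s≡sin(β/2)=0.862480, N=[720·1·1·720]^{1/2}=720.000000
Admissible k: 0..0 (factorial args all ≥0)
  k=0: (−1)^6·720.0000/(720)·0.5061^0·0.8625^6 = +0.411618
d^3_{3,-3}(2.0803) = +0.411618

d=0.4116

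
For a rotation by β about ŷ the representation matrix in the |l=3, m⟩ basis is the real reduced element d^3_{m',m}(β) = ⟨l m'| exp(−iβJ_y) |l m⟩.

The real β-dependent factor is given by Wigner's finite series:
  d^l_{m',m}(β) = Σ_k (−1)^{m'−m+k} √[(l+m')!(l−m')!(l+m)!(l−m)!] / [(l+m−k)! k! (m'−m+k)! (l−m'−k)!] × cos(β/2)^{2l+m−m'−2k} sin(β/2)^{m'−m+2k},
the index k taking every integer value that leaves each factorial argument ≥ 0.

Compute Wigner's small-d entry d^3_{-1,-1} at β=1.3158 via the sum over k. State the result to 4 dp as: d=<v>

d^3_{-1,-1}(β=1.3158) via Wigner's sum:
c=cos(1.3158/2)=0.791278, s=sin(1.3158/2)=0.611457; N=√[2·24·2·24]=48.000000
The bounds max(0,m−m')=0 and min(l+m,l−m')=2 give 3 terms
  k=0: (−1)^0·48.0000/(48)·0.7913^6·0.6115^0 = +0.245457
  k=1: (−1)^1·48.0000/(6)·0.7913^4·0.6115^2 = -1.172567
  k=2: (−1)^2·48.0000/(8)·0.7913^2·0.6115^4 = +0.525136
d^3_{-1,-1}(1.3158) = +0.245457 -1.172567 +0.525136 = -0.401974

d=-0.4020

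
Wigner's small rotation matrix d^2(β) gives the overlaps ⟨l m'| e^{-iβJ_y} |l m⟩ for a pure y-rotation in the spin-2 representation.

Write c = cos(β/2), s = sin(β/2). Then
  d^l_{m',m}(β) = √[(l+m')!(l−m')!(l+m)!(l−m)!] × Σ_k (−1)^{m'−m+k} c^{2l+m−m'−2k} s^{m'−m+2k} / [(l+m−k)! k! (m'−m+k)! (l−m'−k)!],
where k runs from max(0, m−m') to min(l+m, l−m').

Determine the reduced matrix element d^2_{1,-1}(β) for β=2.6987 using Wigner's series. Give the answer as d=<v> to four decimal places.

d^2_{1,-1}(β=2.6987) via Wigner's sum:
Half-angle: c=0.219641, s=0.975581. N=√(6·1·1·6)=6.000000
k∈{0,1} keeps every argument non-negative
  k=0: (−1)^2·6.0000/(2)·0.2196^2·0.9756^2 = +0.137744
  k=1: (−1)^3·6.0000/(6)·0.2196^0·0.9756^4 = -0.905843
d^2_{1,-1}(2.6987) = +0.137744 -0.905843 = -0.768099

d=-0.7681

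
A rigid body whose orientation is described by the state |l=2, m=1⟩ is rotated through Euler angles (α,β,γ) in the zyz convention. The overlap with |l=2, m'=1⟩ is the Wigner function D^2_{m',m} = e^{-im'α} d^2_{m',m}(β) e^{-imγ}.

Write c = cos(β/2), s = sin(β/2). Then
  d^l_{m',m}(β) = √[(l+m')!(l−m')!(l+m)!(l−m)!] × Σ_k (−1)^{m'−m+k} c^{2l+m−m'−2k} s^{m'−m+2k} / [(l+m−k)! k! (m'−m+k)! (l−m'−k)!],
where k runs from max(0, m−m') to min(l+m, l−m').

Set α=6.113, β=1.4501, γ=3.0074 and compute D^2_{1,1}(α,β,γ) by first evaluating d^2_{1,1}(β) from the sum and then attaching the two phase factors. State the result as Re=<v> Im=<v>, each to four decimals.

First d^2_{1,1}(β=1.4501), then the phase factors e^{-i(1)α} and e^{-i(1)γ}:
Half-angle: c=0.748466, s=0.663173. N=√(6·1·6·1)=6.000000
k: max(0,(1)−(1))=0 … min(2+(1),2−(1))=1
  k=0: (−1)^0·6.0000/(6)·0.7485^4·0.6632^0 = +0.313826
  k=1: (−1)^1·6.0000/(2)·0.7485^2·0.6632^2 = -0.739127
d^2_{1,1}(1.4501) = +0.313826 -0.739127 = -0.425301
Attach z-rotation phases: D = e^{-i(1)(6.113)}·(-0.425301)·e^{-i(1)(3.0074)} = +0.405752+0.127463i

Re=0.4058 Im=0.1275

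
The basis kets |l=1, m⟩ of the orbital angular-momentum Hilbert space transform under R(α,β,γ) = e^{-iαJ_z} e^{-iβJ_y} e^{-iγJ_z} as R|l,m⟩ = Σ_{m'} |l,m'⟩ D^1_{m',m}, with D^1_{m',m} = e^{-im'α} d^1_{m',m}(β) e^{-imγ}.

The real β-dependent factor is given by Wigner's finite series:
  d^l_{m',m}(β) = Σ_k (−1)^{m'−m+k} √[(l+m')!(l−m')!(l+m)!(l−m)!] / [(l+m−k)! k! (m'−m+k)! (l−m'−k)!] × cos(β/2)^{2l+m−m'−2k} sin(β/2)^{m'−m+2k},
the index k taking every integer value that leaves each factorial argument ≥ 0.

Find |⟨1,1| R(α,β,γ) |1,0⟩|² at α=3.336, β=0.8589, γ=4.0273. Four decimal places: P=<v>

P=0.2866

First d^1_{1,0}(β=0.8589), then the phase factors e^{-i(1)α} and e^{-i(0)γ}:
Half-angle: c=0.909195, s=0.416371. N=√(2·1·1·1)=1.414214
k∈{0} keeps every argument non-negative
  k=0: (−1)^1·1.4142/(1)·0.9092^1·0.4164^1 = -0.535368
d^1_{1,0}(0.8589) = -0.535368
|D^1_{1,0}|² = |d^1_{1,0}(β)|² = (-0.535368)² = 0.286619 (the z-rotation phases have unit modulus)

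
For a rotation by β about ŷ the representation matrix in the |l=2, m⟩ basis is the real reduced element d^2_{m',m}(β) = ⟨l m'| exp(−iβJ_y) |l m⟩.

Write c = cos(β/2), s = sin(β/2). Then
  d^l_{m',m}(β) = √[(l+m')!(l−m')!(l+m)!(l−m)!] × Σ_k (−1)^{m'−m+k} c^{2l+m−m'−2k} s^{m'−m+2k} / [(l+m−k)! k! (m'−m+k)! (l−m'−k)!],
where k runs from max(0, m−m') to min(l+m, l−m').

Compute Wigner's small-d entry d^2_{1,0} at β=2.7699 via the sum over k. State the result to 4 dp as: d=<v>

d=0.4144

d^2_{1,0}(β=2.7699) via Wigner's sum:
With c≡cos(β/2)=0.184778 and s≡sin(β/2)=0.982780, N=[6·1·2·2]^{1/2}=4.898979
k∈{0,1} keeps every argument non-negative
  k=0: (−1)^1·4.8990/(2)·0.1848^3·0.9828^1 = -0.015187
  k=1: (−1)^2·4.8990/(2)·0.1848^1·0.9828^3 = +0.429631
d^2_{1,0}(2.7699) = -0.015187 +0.429631 = +0.414444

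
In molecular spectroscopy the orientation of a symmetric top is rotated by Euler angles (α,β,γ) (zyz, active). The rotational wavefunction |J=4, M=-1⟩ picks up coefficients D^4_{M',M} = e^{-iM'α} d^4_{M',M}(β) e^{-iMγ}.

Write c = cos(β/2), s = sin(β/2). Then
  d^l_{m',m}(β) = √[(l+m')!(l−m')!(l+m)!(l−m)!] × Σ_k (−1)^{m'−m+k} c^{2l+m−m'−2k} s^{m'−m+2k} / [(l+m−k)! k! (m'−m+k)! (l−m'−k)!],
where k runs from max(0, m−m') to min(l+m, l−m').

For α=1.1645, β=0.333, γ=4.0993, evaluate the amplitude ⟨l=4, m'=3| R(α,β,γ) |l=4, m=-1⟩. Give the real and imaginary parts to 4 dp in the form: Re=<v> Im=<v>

First d^4_{3,-1}(β=0.333), then the phase factors e^{-i(3)α} and e^{-i(-1)γ}:
c=cos(0.333/2)=0.986171, s=sin(0.333/2)=0.165732; N=√[5040·1·6·120]=1904.940944
k∈{0,1} keeps every argument non-negative
  k=0: (−1)^4·1904.9409/(144)·0.9862^4·0.1657^4 = +0.009440
  k=1: (−1)^5·1904.9409/(240)·0.9862^2·0.1657^6 = -0.000160
d^4_{3,-1}(0.333) = +0.009440 -0.000160 = +0.009280
Phases: e^{-i·(3)·1.1645}=-0.938717+0.344689i, e^{-i·(-1)·4.0993}=-0.575397-0.817875i ⇒ D=+0.007628+0.005284i

Re=0.0076 Im=0.0053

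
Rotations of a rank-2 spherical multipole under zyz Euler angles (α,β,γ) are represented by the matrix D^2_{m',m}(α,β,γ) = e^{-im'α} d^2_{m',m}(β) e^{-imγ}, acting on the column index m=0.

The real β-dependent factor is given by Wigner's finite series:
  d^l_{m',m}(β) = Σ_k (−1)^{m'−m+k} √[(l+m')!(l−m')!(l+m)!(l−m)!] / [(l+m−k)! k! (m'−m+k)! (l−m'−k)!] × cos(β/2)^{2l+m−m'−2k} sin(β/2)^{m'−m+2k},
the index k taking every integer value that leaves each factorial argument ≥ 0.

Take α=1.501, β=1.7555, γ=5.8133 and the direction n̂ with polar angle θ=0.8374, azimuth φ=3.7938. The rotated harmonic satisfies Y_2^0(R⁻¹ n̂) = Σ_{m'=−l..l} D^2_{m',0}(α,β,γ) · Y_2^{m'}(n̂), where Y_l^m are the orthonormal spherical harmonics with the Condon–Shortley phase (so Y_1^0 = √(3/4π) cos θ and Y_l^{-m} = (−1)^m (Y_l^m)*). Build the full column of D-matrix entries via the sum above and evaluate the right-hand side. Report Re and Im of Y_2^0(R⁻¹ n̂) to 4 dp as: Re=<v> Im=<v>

Re=0.0316 Im=0.0000

Need the full column D^2_{m',0} for m'=−2..2 at α=1.501, β=1.7555, γ=5.8133.
cos(β/2)=0.638884, sin(β/2)=0.769303
d^2_{-2,0}: single k=2 term ⇒ +0.591718;  D = -0.585962+0.082331i
d^2_{-1,0}: k∈[1..2] ⇒ +0.491404 -0.712509 = -0.221105;  D = -0.015420-0.220567i
d^2_{0,0}: k∈[0..2] ⇒ +0.166605 -0.966271 +0.350260 = -0.449406;  D = -0.449406+0.000000i
d^2_{1,0}: k∈[0..1] ⇒ -0.491404 +0.712509 = +0.221105;  D = +0.015420-0.220567i
d^2_{2,0}: single k=0 term ⇒ +0.591718;  D = -0.585962-0.082331i
Y_2^{m'}(θ=0.8374,φ=3.7938) and Σ D·Y over m':
  (-0.5860+0.0823i)·(+0.0561-0.2057i)  (-0.0154-0.2206i)·(-0.3053+0.2332i)  (-0.4494+0.0000i)·(+0.1086+0.0000i)  (+0.0154-0.2206i)·(+0.3053+0.2332i)  (-0.5860-0.0823i)·(+0.0561+0.2057i)
Y_2^0(R⁻¹ n̂) = +0.031580+0.000000i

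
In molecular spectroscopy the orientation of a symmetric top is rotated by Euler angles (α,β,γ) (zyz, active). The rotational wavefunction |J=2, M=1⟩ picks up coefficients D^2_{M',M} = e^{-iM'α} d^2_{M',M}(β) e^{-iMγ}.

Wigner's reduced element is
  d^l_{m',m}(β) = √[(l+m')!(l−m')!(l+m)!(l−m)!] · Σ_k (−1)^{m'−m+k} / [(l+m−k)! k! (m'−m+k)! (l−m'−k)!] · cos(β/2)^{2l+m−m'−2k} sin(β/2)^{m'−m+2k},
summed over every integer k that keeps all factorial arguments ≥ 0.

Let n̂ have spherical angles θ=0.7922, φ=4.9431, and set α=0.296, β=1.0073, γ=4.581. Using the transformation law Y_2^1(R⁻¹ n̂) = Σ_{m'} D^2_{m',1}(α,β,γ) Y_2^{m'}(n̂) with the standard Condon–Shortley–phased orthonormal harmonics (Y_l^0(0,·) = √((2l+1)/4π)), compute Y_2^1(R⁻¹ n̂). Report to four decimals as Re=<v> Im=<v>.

Re=-0.2038 Im=0.1350

Need the full column D^2_{m',1} for m'=−2..2 at α=0.296, β=1.0073, γ=4.581.
cos(β/2)=0.875827, sin(β/2)=0.482626
d^2_{-2,1}: single k=3 term ⇒ +0.196915;  D = -0.130344+0.147601i
d^2_{-1,1}: k∈[2..3] ⇒ +0.536017 -0.054255 = +0.481761;  D = -0.199688+0.438428i
d^2_{0,1}: k∈[1..2] ⇒ +0.794220 -0.241171 = +0.553049;  D = -0.072456+0.548282i
d^2_{1,1}: k∈[0..1] ⇒ +0.588400 -0.536017 = +0.052384;  D = +0.008584+0.051676i
d^2_{2,1}: single k=0 term ⇒ -0.648478;  D = -0.288245-0.580894i
Y_2^{m'}(θ=0.7922,φ=4.9431) and Σ D·Y over m':
  (-0.1303+0.1476i)·(-0.1753+0.0872i)  (-0.1997+0.4384i)·(+0.0883+0.3760i)  (-0.0725+0.5483i)·(+0.1513+0.0000i)  (+0.0086+0.0517i)·(-0.0883+0.3760i)  (-0.2882-0.5809i)·(-0.1753-0.0872i)
Y_2^1(R⁻¹ n̂) = -0.203755+0.134951i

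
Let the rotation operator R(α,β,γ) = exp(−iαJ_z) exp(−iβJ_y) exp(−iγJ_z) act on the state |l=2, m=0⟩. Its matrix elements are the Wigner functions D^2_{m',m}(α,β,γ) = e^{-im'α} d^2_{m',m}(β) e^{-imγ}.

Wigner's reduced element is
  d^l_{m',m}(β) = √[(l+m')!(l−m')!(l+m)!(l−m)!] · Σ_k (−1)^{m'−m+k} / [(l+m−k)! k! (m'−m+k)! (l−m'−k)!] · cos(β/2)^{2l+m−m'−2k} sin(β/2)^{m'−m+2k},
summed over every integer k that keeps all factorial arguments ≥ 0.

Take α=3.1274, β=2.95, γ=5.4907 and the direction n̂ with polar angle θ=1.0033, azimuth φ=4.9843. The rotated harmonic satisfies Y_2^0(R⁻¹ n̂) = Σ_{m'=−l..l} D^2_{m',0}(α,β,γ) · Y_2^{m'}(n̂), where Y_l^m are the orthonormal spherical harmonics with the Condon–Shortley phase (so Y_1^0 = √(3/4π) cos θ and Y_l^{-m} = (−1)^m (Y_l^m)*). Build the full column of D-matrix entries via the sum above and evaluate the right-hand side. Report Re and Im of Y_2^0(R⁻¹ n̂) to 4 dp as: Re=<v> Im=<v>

Need the full column D^2_{m',0} for m'=−2..2 at α=3.1274, β=2.95, γ=5.4907.
cos(β/2)=0.095650, sin(β/2)=0.995415
d^2_{-2,0}: single k=2 term ⇒ +0.022205;  D = +0.022196-0.000630i
d^2_{-1,0}: k∈[1..2] ⇒ +0.002134 -0.231085 = -0.228952;  D = +0.228929-0.003249i
d^2_{0,0}: k∈[0..2] ⇒ +0.000084 -0.036261 +0.981786 = +0.945609;  D = +0.945609+0.000000i
d^2_{1,0}: k∈[0..1] ⇒ -0.002134 +0.231085 = +0.228952;  D = -0.228929-0.003249i
d^2_{2,0}: single k=0 term ⇒ +0.022205;  D = +0.022196+0.000630i
Y_2^{m'}(θ=1.0033,φ=4.9843) and Σ D·Y over m':
  (+0.0222-0.0006i)·(-0.2350+0.1421i)  (+0.2289-0.0032i)·(+0.0940+0.3373i)  (+0.9456+0.0000i)·(-0.0420+0.0000i)  (-0.2289-0.0032i)·(-0.0940+0.3373i)  (+0.0222+0.0006i)·(-0.2350-0.1421i)
Y_2^0(R⁻¹ n̂) = -0.004731+0.000000i

Re=-0.0047 Im=0.0000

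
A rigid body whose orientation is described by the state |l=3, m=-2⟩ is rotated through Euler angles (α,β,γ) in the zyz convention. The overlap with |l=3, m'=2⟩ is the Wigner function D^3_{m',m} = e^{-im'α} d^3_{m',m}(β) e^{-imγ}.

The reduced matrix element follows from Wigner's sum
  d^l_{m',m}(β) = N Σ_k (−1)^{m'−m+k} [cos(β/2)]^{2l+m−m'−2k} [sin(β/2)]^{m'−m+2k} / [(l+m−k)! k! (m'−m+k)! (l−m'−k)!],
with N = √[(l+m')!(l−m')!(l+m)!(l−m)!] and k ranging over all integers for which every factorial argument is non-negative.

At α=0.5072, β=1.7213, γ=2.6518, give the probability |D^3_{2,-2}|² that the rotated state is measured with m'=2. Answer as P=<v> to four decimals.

P=0.2626

First d^3_{2,-2}(β=1.7213), then the phase factors e^{-i(2)α} and e^{-i(-2)γ}:
With c≡cos(β/2)=0.651945 and s≡sin(β/2)=0.758266, N=[120·1·1·120]^{1/2}=120.000000
Admissible k: 0..1 (factorial args all ≥0)
  k=0: (−1)^4·120.0000/(24)·0.6519^2·0.7583^4 = +0.702553
  k=1: (−1)^5·120.0000/(120)·0.6519^0·0.7583^6 = -0.190078
d^3_{2,-2}(1.7213) = +0.702553 -0.190078 = +0.512475
|D^3_{2,-2}|² = |d^3_{2,-2}(β)|² = (+0.512475)² = 0.262631 (the z-rotation phases have unit modulus)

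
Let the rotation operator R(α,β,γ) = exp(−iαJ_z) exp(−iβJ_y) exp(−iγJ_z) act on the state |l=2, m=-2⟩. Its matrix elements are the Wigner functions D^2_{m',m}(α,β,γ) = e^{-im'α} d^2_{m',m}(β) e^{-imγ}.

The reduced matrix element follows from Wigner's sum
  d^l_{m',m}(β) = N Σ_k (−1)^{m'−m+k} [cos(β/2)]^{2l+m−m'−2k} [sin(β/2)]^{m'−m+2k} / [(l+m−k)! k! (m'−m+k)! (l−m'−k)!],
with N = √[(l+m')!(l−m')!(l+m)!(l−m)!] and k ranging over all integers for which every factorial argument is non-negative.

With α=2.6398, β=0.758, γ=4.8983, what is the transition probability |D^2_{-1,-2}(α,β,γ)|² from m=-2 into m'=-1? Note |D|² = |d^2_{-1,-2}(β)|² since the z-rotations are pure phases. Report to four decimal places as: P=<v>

P=0.3521

First d^2_{-1,-2}(β=0.758), then the phase factors e^{-i(-1)α} and e^{-i(-2)γ}:
c=cos(0.758/2)=0.929035, s=sin(0.758/2)=0.369992; N=√[1·6·1·24]=12.000000
k∈{0} keeps every argument non-negative
  k=0: (−1)^1·12.0000/(6)·0.9290^3·0.3700^1 = -0.593360
d^2_{-1,-2}(0.758) = -0.593360
|D^2_{-1,-2}|² = |d^2_{-1,-2}(β)|² = (-0.593360)² = 0.352076 (the z-rotation phases have unit modulus)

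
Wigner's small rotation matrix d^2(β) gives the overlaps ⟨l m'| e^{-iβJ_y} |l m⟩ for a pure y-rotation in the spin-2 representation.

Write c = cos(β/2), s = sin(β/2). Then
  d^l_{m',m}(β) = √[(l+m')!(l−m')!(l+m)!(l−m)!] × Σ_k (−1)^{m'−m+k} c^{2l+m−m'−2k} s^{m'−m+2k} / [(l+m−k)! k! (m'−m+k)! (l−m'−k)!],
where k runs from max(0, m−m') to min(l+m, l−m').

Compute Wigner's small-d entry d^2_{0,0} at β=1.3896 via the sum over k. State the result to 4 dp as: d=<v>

d=-0.4513

d^2_{0,0}(β=1.3896) via Wigner's sum:
Half-angle: c=0.768182, s=0.640232. N=√(2·2·2·2)=4.000000
The bounds max(0,m−m')=0 and min(l+m,l−m')=2 give 3 terms
  k=0: (−1)^0·4.0000/(4)·0.7682^4·0.6402^0 = +0.348222
  k=1: (−1)^1·4.0000/(1)·0.7682^2·0.6402^2 = -0.967526
  k=2: (−1)^2·4.0000/(4)·0.7682^0·0.6402^4 = +0.168015
d^2_{0,0}(1.3896) = +0.348222 -0.967526 +0.168015 = -0.451288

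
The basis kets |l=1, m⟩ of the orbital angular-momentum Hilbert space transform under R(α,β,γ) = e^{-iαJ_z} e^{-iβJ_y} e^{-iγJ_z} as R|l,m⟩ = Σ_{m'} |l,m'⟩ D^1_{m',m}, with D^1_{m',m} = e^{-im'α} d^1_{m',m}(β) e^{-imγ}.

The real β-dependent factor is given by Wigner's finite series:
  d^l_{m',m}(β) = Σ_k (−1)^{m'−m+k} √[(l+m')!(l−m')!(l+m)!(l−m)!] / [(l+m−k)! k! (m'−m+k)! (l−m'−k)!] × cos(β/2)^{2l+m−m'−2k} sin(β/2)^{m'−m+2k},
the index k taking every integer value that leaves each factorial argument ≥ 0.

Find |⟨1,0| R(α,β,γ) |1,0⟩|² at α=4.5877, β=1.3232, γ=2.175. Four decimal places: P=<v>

P=0.0601

D^1_{0,0}(4.5877,1.3232,2.175) = e^{-i·0·4.5877}·d^1_{0,0}(1.3232)·e^{-i·0·2.175}. Compute d first:
Half-angle: c=0.789010, s=0.614380. N=√(1·1·1·1)=1.000000
Admissible k: 0..1 (factorial args all ≥0)
  k=0: (−1)^0·1.0000/(1)·0.7890^2·0.6144^0 = +0.622537
  k=1: (−1)^1·1.0000/(1)·0.7890^0·0.6144^2 = -0.377463
d^1_{0,0}(1.3232) = +0.622537 -0.377463 = +0.245074
|D^1_{0,0}|² = |d^1_{0,0}(β)|² = (+0.245074)² = 0.060061 (the z-rotation phases have unit modulus)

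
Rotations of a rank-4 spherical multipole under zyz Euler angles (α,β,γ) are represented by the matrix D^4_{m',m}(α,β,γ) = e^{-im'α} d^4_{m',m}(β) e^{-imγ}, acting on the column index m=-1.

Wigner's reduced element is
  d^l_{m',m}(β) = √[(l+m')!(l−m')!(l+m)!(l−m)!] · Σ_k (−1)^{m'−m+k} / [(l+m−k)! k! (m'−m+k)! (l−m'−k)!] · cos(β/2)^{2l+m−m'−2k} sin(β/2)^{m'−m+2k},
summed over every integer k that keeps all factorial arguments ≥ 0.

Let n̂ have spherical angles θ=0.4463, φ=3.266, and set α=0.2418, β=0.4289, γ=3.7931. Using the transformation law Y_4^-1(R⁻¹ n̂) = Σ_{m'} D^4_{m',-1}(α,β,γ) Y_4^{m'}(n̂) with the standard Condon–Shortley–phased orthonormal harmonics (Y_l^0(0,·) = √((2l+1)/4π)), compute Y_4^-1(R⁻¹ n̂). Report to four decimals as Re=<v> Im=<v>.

Need the full column D^4_{m',-1} for m'=−4..4 at α=0.2418, β=0.4289, γ=3.7931.
cos(β/2)=0.977094, sin(β/2)=0.212810
d^4_{-4,-1}: single k=3 term ⇒ +0.064232;  D = +0.003076-0.064158i
d^4_{-3,-1}: k∈[2..3] ⇒ +0.312803 -0.024730 = +0.288073;  D = -0.055505-0.282675i
d^4_{-2,-1}: k∈[1..3] ⇒ +0.767682 -0.182081 +0.005758 = +0.591360;  D = -0.249575-0.536115i
d^4_{-1,-1}: k∈[0..3] ⇒ +0.830786 -0.591143 +0.056083 -0.000887 = +0.294840;  D = -0.184817-0.229724i
d^4_{0,-1}: k∈[0..3] ⇒ -0.809208 +0.230316 -0.010925 +0.000086 = -0.589732;  D = +0.468937+0.357605i
d^4_{1,-1}: k∈[0..3] ⇒ +0.394095 -0.056083 +0.001330 -0.000004 = +0.339338;  D = -0.311253-0.135172i
d^4_{2,-1}: k∈[0..2] ⇒ -0.121387 +0.008637 -0.000082 = -0.112832;  D = +0.111245+0.018856i
d^4_{3,-1}: k∈[0..1] ⇒ +0.024730 -0.000704 = +0.024027;  D = -0.023961+0.001774i
d^4_{4,-1}: single k=0 term ⇒ -0.003047;  D = +0.002896-0.000946i
Y_4^{m'}(θ=0.4463,φ=3.266) and Σ D·Y over m':
  (+0.0031-0.0642i)·(+0.0135-0.0073i)  (-0.0555-0.2827i)·(-0.0845+0.0331i)  (-0.2496-0.5361i)·(+0.2836-0.0721i)  (-0.1848-0.2297i)·(-0.4927+0.0616i)  (+0.4689+0.3576i)·(+0.1865+0.0000i)  (-0.3113-0.1352i)·(+0.4927+0.0616i)  (+0.1112+0.0189i)·(+0.2836+0.0721i)  (-0.0240+0.0018i)·(+0.0845+0.0331i)  (+0.0029-0.0009i)·(+0.0135+0.0073i)
Y_4^-1(R⁻¹ n̂) = -0.020028-0.017477i

Re=-0.0200 Im=-0.0175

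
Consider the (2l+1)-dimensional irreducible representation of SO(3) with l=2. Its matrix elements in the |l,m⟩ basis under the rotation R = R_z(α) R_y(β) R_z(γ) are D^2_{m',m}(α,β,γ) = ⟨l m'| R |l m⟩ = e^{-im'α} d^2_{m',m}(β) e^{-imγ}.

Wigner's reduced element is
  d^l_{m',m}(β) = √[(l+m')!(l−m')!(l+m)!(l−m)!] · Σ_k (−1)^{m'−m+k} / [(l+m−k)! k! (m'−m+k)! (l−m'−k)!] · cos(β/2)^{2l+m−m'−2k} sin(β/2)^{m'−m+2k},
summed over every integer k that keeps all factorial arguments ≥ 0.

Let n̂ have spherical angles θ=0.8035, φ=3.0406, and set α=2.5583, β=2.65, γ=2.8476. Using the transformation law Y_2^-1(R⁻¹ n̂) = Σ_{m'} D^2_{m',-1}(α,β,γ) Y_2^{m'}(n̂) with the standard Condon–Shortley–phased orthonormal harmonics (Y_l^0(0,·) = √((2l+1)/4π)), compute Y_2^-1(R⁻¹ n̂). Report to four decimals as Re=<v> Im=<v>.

Need the full column D^2_{m',-1} for m'=−2..2 at α=2.5583, β=2.65, γ=2.8476.
cos(β/2)=0.243329, sin(β/2)=0.969944
d^2_{-2,-1}: single k=1 term ⇒ +0.027948;  D = -0.003074+0.027779i
d^2_{-1,-1}: k∈[0..1] ⇒ +0.003506 -0.167110 = -0.163604;  D = -0.104582+0.125812i
d^2_{0,-1}: k∈[0..1] ⇒ -0.034230 +0.543887 = +0.509658;  D = -0.487791+0.147686i
d^2_{1,-1}: k∈[0..1] ⇒ +0.167110 -0.885088 = -0.717978;  D = -0.688142-0.204826i
d^2_{2,-1}: single k=0 term ⇒ -0.444082;  D = +0.285475+0.340166i
Y_2^{m'}(θ=0.8035,φ=3.0406) and Σ D·Y over m':
  (-0.0031+0.0278i)·(+0.1961+0.0401i)  (-0.1046+0.1258i)·(-0.3841-0.0389i)  (-0.4878+0.1477i)·(+0.1406+0.0000i)  (-0.6881-0.2048i)·(+0.3841-0.0389i)  (+0.2855+0.3402i)·(+0.1961-0.0401i)
Y_2^-1(R⁻¹ n̂) = -0.227854-0.014816i

Re=-0.2279 Im=-0.0148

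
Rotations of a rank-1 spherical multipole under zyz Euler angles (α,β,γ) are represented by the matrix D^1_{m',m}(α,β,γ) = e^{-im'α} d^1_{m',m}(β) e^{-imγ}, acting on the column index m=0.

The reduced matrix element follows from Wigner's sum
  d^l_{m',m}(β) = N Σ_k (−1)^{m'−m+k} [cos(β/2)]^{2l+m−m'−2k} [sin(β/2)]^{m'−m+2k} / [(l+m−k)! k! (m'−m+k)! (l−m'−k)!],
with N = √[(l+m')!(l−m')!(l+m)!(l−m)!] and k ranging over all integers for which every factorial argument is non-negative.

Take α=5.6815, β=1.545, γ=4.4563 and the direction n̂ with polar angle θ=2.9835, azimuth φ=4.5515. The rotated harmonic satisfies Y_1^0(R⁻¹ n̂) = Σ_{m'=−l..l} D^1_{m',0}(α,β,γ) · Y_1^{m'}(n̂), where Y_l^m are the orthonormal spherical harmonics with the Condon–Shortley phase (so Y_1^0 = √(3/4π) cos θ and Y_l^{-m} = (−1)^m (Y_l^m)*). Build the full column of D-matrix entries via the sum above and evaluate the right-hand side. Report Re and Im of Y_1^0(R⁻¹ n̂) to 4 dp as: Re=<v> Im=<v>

Need the full column D^1_{m',0} for m'=−1..1 at α=5.6815, β=1.545, γ=4.4563.
cos(β/2)=0.716168, sin(β/2)=0.697928
d^1_{-1,0}: single k=1 term ⇒ +0.706872;  D = +0.582733-0.400112i
d^1_{0,0}: k∈[0..1] ⇒ +0.512897 -0.487103 = +0.025793;  D = +0.025793+0.000000i
d^1_{1,0}: single k=0 term ⇒ -0.706872;  D = -0.582733-0.400112i
Y_1^{m'}(θ=2.9835,φ=4.5515) and Σ D·Y over m':
  (+0.5827-0.4001i)·(-0.0087+0.0537i)  (+0.0258+0.0000i)·(-0.4825+0.0000i)  (-0.5827-0.4001i)·(+0.0087+0.0537i)
Y_1^0(R⁻¹ n̂) = +0.020363+0.000000i

Re=0.0204 Im=0.0000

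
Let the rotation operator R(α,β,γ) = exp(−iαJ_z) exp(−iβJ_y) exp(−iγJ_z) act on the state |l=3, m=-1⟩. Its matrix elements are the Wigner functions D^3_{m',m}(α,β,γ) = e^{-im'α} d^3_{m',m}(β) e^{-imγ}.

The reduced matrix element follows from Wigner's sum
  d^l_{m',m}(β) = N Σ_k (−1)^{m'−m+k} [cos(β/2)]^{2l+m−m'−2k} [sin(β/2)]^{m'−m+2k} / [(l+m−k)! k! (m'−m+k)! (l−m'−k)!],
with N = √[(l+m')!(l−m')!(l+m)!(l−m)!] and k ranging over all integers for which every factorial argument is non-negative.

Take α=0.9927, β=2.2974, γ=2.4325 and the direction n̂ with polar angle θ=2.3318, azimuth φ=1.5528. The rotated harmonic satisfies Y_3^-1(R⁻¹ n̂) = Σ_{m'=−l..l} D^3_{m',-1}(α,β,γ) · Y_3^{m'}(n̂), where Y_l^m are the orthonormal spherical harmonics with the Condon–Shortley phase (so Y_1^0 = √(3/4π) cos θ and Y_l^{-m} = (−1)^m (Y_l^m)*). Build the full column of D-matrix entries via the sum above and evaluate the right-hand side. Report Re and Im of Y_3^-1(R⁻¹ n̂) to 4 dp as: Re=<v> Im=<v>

Need the full column D^3_{m',-1} for m'=−3..3 at α=0.9927, β=2.2974, γ=2.4325.
cos(β/2)=0.409674, sin(β/2)=0.912232
d^3_{-3,-1}: single k=2 term ⇒ +0.090784;  D = +0.058360-0.069540i
d^3_{-2,-1}: k∈[1..2] ⇒ +0.033289 -0.330111 = -0.296823;  D = +0.086153+0.284045i
d^3_{-1,-1}: k∈[0..2] ⇒ +0.004727 -0.187522 +0.697347 = +0.514552;  D = -0.493997-0.143982i
d^3_{0,-1}: k∈[0..2] ⇒ -0.036466 +0.542428 -0.896511 = -0.390549;  D = +0.296408-0.254304i
d^3_{1,-1}: k∈[0..2] ⇒ +0.140642 -0.929796 +0.576278 = -0.212876;  D = -0.027806-0.211052i
d^3_{2,-1}: k∈[0..1] ⇒ -0.330111 +0.818399 = +0.488287;  D = +0.440291+0.211112i
d^3_{3,-1}: single k=0 term ⇒ +0.450135;  D = +0.384783-0.233589i
Y_3^{m'}(θ=2.3318,φ=1.5528) and Σ D·Y over m':
  (+0.0584-0.0695i)·(-0.0085+0.1582i)  (+0.0862+0.2840i)·(+0.3694+0.0133i)  (-0.4940-0.1440i)·(+0.0058-0.3225i)  (+0.2964-0.2543i)·(+0.1601+0.0000i)  (-0.0278-0.2111i)·(-0.0058-0.3225i)  (+0.4403+0.2111i)·(+0.3694-0.0133i)  (+0.3848-0.2336i)·(+0.0085+0.1582i)
Y_3^-1(R⁻¹ n̂) = +0.174473+0.374826i

Re=0.1745 Im=0.3748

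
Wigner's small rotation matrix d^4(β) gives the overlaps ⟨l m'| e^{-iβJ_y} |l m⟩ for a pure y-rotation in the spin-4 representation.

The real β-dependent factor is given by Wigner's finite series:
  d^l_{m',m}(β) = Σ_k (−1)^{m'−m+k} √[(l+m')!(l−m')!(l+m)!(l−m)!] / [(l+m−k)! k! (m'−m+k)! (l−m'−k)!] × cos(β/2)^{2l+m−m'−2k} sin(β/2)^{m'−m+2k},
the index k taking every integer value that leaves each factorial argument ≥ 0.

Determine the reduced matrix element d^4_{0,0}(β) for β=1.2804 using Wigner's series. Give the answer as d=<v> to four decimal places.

d^4_{0,0}(β=1.2804) via Wigner's sum:
With c≡cos(β/2)=0.801976 and s≡sin(β/2)=0.597356, N=[24·24·24·24]^{1/2}=576.000000
The bounds max(0,m−m')=0 and min(l+m,l−m')=4 give 5 terms
  k=0: (−1)^0·576.0000/(576)·0.8020^8·0.5974^0 = +0.171117
  k=1: (−1)^1·576.0000/(36)·0.8020^6·0.5974^2 = -1.518992
  k=2: (−1)^2·576.0000/(16)·0.8020^4·0.5974^4 = +1.896187
  k=3: (−1)^3·576.0000/(36)·0.8020^2·0.5974^6 = -0.467565
  k=4: (−1)^4·576.0000/(576)·0.8020^0·0.5974^8 = +0.016213
d^4_{0,0}(1.2804) = +0.171117 -1.518992 +1.896187 -0.467565 +0.016213 = +0.096960

d=0.0970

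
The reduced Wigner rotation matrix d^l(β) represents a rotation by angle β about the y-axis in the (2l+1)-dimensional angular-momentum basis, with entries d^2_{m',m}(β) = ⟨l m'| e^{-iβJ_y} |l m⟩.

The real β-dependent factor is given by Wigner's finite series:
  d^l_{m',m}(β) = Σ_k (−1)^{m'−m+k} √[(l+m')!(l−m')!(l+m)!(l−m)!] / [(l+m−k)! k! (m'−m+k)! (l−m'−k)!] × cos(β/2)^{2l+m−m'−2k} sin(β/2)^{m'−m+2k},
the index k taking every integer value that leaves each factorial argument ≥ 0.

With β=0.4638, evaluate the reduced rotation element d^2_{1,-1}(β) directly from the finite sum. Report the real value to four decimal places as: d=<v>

d=0.1473

d^2_{1,-1}(β=0.4638) via Wigner's sum:
Half-angle: c=0.973231, s=0.229827. N=√(6·1·1·6)=6.000000
k∈{0,1} keeps every argument non-negative
  k=0: (−1)^2·6.0000/(2)·0.9732^2·0.2298^2 = +0.150091
  k=1: (−1)^3·6.0000/(6)·0.9732^0·0.2298^4 = -0.002790
d^2_{1,-1}(0.4638) = +0.150091 -0.002790 = +0.147301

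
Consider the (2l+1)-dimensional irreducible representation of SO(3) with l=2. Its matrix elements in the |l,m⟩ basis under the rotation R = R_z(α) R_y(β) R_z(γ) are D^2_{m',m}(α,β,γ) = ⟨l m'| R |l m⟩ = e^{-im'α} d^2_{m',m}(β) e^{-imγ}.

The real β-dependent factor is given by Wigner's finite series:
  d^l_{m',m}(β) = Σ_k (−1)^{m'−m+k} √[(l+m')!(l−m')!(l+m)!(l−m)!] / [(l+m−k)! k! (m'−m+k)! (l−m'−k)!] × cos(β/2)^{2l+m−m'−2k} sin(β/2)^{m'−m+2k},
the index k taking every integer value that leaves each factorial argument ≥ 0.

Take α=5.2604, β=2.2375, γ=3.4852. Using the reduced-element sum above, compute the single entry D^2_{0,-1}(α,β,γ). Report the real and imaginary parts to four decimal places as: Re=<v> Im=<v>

First d^2_{0,-1}(β=2.2375), then the phase factors e^{-i(0)α} and e^{-i(-1)γ}:
With c≡cos(β/2)=0.436807 and s≡sin(β/2)=0.899555, N=[2·2·1·6]^{1/2}=4.898979
k: max(0,(-1)−(0))=0 … min(2+(-1),2−(0))=1
  k=0: (−1)^1·4.8990/(2)·0.4368^3·0.8996^1 = -0.183642
  k=1: (−1)^2·4.8990/(2)·0.4368^1·0.8996^3 = +0.778841
d^2_{0,-1}(2.2375) = -0.183642 +0.778841 = +0.595199
D = (+1.000000+0.000000i)·(+0.595199)·(-0.941546-0.336886i) = -0.560407-0.200514i

Re=-0.5604 Im=-0.2005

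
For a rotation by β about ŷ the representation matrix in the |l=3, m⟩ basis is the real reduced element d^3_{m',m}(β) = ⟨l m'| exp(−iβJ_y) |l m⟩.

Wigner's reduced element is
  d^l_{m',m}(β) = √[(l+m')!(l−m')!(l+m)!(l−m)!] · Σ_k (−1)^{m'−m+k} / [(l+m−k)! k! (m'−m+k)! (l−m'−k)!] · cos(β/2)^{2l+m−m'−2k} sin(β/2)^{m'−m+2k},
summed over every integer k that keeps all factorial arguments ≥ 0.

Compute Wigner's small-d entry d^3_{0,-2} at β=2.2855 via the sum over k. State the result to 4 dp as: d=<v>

d=-0.5119

d^3_{0,-2}(β=2.2855) via Wigner's sum:
With c≡cos(β/2)=0.415094 and s≡sin(β/2)=0.909778, N=[6·6·1·120]^{1/2}=65.726707
Admissible k: 0..1 (factorial args all ≥0)
  k=0: (−1)^2·65.7267/(12)·0.4151^4·0.9098^2 = +0.134592
  k=1: (−1)^3·65.7267/(12)·0.4151^2·0.9098^4 = -0.646542
d^3_{0,-2}(2.2855) = +0.134592 -0.646542 = -0.511950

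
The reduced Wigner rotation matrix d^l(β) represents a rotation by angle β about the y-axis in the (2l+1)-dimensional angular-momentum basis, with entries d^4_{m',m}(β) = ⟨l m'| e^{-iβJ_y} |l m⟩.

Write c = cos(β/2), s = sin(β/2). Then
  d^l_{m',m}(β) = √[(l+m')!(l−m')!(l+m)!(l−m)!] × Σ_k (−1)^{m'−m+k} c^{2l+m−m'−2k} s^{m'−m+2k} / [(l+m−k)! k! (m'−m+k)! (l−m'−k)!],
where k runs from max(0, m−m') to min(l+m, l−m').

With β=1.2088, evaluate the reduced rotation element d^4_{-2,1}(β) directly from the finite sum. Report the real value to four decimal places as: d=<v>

d=0.3454

d^4_{-2,1}(β=1.2088) via Wigner's sum:
Half-angle: c=0.822843, s=0.568268. N=√(2·720·120·6)=1018.233765
Admissible k: 3..5 (factorial args all ≥0)
  k=3: (−1)^0·1018.2338/(72)·0.8228^5·0.5683^3 = +0.978951
  k=4: (−1)^1·1018.2338/(48)·0.8228^3·0.5683^5 = -0.700366
  k=5: (−1)^2·1018.2338/(240)·0.8228^1·0.5683^7 = +0.066808
d^4_{-2,1}(1.2088) = +0.978951 -0.700366 +0.066808 = +0.345393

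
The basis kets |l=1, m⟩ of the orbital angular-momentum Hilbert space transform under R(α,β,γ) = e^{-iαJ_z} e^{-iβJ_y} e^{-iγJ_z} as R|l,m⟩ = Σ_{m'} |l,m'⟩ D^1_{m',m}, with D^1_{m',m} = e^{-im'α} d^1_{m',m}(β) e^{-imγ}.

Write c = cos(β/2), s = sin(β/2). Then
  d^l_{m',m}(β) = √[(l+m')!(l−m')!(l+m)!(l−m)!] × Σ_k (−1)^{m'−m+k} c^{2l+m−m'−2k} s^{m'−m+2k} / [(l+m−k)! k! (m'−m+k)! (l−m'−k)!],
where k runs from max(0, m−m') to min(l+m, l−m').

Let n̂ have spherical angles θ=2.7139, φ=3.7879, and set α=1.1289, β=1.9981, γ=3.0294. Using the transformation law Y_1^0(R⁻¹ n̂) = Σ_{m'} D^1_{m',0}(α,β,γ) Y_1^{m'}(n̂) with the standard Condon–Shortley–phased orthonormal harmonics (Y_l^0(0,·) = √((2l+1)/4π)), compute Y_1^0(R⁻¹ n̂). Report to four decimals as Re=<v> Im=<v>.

Need the full column D^1_{m',0} for m'=−1..1 at α=1.1289, β=1.9981, γ=3.0294.
cos(β/2)=0.541101, sin(β/2)=0.840957
d^1_{-1,0}: single k=1 term ⇒ +0.643528;  D = +0.275208+0.581712i
d^1_{0,0}: k∈[0..1] ⇒ +0.292791 -0.707209 = -0.414418;  D = -0.414418+0.000000i
d^1_{1,0}: single k=0 term ⇒ -0.643528;  D = -0.275208+0.581712i
Y_1^{m'}(θ=2.7139,φ=3.7879) and Σ D·Y over m':
  (+0.2752+0.5817i)·(-0.1144+0.0863i)  (-0.4144+0.0000i)·(-0.4446+0.0000i)  (-0.2752+0.5817i)·(+0.1144+0.0863i)
Y_1^0(R⁻¹ n̂) = +0.020874+0.000000i

Re=0.0209 Im=0.0000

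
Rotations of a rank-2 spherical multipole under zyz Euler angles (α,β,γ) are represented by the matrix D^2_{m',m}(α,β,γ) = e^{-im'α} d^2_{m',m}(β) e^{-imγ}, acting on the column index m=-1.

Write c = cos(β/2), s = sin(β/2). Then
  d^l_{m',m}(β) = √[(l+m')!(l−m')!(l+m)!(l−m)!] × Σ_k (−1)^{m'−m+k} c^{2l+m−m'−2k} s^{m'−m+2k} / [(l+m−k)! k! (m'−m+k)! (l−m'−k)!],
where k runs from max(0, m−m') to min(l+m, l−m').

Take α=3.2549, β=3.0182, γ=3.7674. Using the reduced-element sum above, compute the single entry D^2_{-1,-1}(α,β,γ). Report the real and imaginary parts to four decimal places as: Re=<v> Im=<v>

Re=-0.0084 Im=-0.0076

First d^2_{-1,-1}(β=3.0182), then the phase factors e^{-i(-1)α} and e^{-i(-1)γ}:
With c≡cos(β/2)=0.061657 and s≡sin(β/2)=0.998097, N=[1·6·1·6]^{1/2}=6.000000
k: max(0,(-1)−(-1))=0 … min(2+(-1),2−(-1))=1
  k=0: (−1)^0·6.0000/(6)·0.0617^4·0.9981^0 = +0.000014
  k=1: (−1)^1·6.0000/(2)·0.0617^2·0.9981^2 = -0.011361
d^2_{-1,-1}(3.0182) = +0.000014 -0.011361 = -0.011347
D = (-0.993588-0.113065i)·(-0.011347)·(-0.810490-0.585752i) = -0.008386-0.007644i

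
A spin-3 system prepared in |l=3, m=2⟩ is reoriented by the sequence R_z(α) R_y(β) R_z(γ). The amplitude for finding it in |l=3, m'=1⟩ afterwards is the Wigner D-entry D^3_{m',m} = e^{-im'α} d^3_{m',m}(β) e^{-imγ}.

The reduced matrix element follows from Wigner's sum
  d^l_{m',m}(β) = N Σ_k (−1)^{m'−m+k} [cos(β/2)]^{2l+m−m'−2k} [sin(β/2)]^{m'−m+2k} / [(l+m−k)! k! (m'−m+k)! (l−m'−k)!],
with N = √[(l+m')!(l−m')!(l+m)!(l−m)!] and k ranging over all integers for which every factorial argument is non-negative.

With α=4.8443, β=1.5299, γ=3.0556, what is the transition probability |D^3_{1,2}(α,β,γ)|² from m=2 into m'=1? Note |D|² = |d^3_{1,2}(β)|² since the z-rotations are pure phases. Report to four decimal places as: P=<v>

P=0.1301

First d^3_{1,2}(β=1.5299), then the phase factors e^{-i(1)α} and e^{-i(2)γ}:
c=cos(1.5299/2)=0.721417, s=sin(1.5299/2)=0.692501; N=√[24·2·120·1]=75.894664
Admissible k: 1..2 (factorial args all ≥0)
  k=1: (−1)^0·75.8947/(24)·0.7214^5·0.6925^1 = +0.427910
  k=2: (−1)^1·75.8947/(12)·0.7214^3·0.6925^3 = -0.788588
d^3_{1,2}(1.5299) = +0.427910 -0.788588 = -0.360678
|D^3_{1,2}|² = |d^3_{1,2}(β)|² = (-0.360678)² = 0.130089 (the z-rotation phases have unit modulus)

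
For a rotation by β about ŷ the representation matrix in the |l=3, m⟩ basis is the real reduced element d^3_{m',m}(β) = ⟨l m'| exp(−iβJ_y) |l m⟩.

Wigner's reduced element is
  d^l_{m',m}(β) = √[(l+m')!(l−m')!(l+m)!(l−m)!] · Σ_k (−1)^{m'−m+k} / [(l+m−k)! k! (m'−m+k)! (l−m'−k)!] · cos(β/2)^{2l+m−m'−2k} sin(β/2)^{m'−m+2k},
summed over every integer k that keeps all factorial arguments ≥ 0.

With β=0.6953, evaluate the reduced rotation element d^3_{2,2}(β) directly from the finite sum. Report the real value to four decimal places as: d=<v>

d=0.2372

d^3_{2,2}(β=0.6953) via Wigner's sum:
With c≡cos(β/2)=0.940176 and s≡sin(β/2)=0.340689, N=[120·1·120·1]^{1/2}=120.000000
The bounds max(0,m−m')=0 and min(l+m,l−m')=1 give 2 terms
  k=0: (−1)^0·120.0000/(120)·0.9402^6·0.3407^0 = +0.690645
  k=1: (−1)^1·120.0000/(24)·0.9402^4·0.3407^2 = -0.453444
d^3_{2,2}(0.6953) = +0.690645 -0.453444 = +0.237201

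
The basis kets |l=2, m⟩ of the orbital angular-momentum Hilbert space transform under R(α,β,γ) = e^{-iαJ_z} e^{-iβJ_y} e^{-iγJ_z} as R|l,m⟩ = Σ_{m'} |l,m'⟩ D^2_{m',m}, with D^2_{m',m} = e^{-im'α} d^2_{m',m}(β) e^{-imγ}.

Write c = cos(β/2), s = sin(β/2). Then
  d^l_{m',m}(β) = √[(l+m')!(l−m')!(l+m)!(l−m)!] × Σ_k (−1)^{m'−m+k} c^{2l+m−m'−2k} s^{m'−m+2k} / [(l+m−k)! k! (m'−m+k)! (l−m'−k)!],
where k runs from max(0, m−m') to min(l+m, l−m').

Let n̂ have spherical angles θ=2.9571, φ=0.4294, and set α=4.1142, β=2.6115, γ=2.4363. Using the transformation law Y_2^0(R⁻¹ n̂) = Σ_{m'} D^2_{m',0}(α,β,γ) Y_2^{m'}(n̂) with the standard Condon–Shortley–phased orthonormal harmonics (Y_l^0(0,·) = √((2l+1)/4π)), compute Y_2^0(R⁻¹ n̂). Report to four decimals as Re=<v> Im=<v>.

Re=0.2437 Im=0.0000

Need the full column D^2_{m',0} for m'=−2..2 at α=4.1142, β=2.6115, γ=2.4363.
cos(β/2)=0.261954, sin(β/2)=0.965080
d^2_{-2,0}: single k=2 term ⇒ +0.156550;  D = -0.057255+0.145704i
d^2_{-1,0}: k∈[1..2] ⇒ +0.042493 -0.576755 = -0.534262;  D = +0.300868+0.441491i
d^2_{0,0}: k∈[0..2] ⇒ +0.004709 -0.255645 +0.867469 = +0.616533;  D = +0.616533+0.000000i
d^2_{1,0}: k∈[0..1] ⇒ -0.042493 +0.576755 = +0.534262;  D = -0.300868+0.441491i
d^2_{2,0}: single k=0 term ⇒ +0.156550;  D = -0.057255-0.145704i
Y_2^{m'}(θ=2.9571,φ=0.4294) and Σ D·Y over m':
  (-0.0573+0.1457i)·(+0.0085-0.0098i)  (+0.3009+0.4415i)·(-0.1267+0.0580i)  (+0.6165+0.0000i)·(+0.5989+0.0000i)  (-0.3009+0.4415i)·(+0.1267+0.0580i)  (-0.0573-0.1457i)·(+0.0085+0.0098i)
Y_2^0(R⁻¹ n̂) = +0.243727-0.000000i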